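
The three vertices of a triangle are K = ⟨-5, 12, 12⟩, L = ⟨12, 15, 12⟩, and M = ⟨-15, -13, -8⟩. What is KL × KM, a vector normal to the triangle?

(-60, 340, -395)

KL = (17, 3, 0)
KM = (-10, -25, -20)
i: 3·(-20) - 0·(-25) = -60 - 0 = -60
j: 0·(-10) - 17·(-20) = 0 - (-340) = 340
k: 17·(-25) - 3·(-10) = -425 - (-30) = -395
KL × KM = (-60, 340, -395)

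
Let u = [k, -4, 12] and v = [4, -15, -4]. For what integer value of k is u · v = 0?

u · v = k·4 + (-4)·(-15) + 12·(-4) = 12 + 4k
Set equal to 0: 4k = -12, so k = -3.

-3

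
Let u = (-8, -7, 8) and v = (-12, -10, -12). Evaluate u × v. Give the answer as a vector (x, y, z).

i: (-7)·(-12) - 8·(-10) = 84 - (-80) = 164
j: 8·(-12) - (-8)·(-12) = -96 - 96 = -192
k: (-8)·(-10) - (-7)·(-12) = 80 - 84 = -4
u × v = (164, -192, -4)

(164, -192, -4)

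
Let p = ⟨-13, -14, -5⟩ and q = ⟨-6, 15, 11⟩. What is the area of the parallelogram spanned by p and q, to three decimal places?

i: (-14)·11 - (-5)·15 = -154 - (-75) = -79
j: (-5)·(-6) - (-13)·11 = 30 - (-143) = 173
k: (-13)·15 - (-14)·(-6) = -195 - 84 = -279
p × q = (-79, 173, -279)
|p × q| = √((-79)² + 173² + (-279)²) = √114011 ≈ 337.6551

337.655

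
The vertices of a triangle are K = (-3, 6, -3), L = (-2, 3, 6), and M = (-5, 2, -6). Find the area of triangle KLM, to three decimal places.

KL = (1, -3, 9),  KM = (-2, -4, -3)
i: (-3)·(-3) - 9·(-4) = 9 - (-36) = 45
j: 9·(-2) - 1·(-3) = -18 - (-3) = -15
k: 1·(-4) - (-3)·(-2) = -4 - 6 = -10
KL × KM = (45, -15, -10)
|KL × KM| = √2350 ≈ 48.4768
area = ½ · 48.4768 ≈ 24.238

24.238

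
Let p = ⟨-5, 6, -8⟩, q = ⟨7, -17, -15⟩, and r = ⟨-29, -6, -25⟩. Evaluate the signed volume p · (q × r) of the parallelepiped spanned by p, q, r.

6265

q × r:
i: (-17)·(-25) - (-15)·(-6) = 425 - 90 = 335
j: (-15)·(-29) - 7·(-25) = 435 - (-175) = 610
k: 7·(-6) - (-17)·(-29) = -42 - 493 = -535
q × r = (335, 610, -535)
p · (q × r) = (-5)·335 + 6·610 + (-8)·(-535) = -1675 + 3660 + 4280 = 6265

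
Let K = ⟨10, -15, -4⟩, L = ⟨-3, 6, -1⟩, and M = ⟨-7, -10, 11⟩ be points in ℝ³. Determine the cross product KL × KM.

KL = (-13, 21, 3)
KM = (-17, 5, 15)
i: 21·15 - 3·5 = 315 - 15 = 300
j: 3·(-17) - (-13)·15 = -51 - (-195) = 144
k: (-13)·5 - 21·(-17) = -65 - (-357) = 292
KL × KM = (300, 144, 292)

(300, 144, 292)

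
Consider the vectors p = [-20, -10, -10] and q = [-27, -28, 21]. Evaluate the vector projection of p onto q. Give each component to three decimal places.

p · q = (-20)·(-27) + (-10)·(-28) + (-10)·21 = 540 + 280 - 210 = 610
|q|² = 729 + 784 + 441 = 1954
proj_q p = (610/1954) · (-27, -28, 21) ≈ (-8.429, -8.741, 6.556)

(-8.429, -8.741, 6.556)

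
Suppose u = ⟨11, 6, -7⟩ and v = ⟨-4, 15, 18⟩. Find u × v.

i: 6·18 - (-7)·15 = 108 - (-105) = 213
j: (-7)·(-4) - 11·18 = 28 - 198 = -170
k: 11·15 - 6·(-4) = 165 - (-24) = 189
u × v = (213, -170, 189)

(213, -170, 189)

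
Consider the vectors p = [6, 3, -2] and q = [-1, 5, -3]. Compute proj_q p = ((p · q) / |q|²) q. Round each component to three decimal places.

(-0.429, 2.143, -1.286)

p · q = 6·(-1) + 3·5 + (-2)·(-3) = -6 + 15 + 6 = 15
|q|² = 1 + 25 + 9 = 35
proj_q p = (15/35) · (-1, 5, -3) ≈ (-0.429, 2.143, -1.286)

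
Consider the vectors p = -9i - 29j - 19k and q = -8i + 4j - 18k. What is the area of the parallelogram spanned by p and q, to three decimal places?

i: (-29)·(-18) - (-19)·4 = 522 - (-76) = 598
j: (-19)·(-8) - (-9)·(-18) = 152 - 162 = -10
k: (-9)·4 - (-29)·(-8) = -36 - 232 = -268
p × q = (598, -10, -268)
|p × q| = √(598² + (-10)² + (-268)²) = √429528 ≈ 655.3839

655.384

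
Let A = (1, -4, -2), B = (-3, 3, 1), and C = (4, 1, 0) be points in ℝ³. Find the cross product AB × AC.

AB = (-4, 7, 3)
AC = (3, 5, 2)
i: 7·2 - 3·5 = 14 - 15 = -1
j: 3·3 - (-4)·2 = 9 - (-8) = 17
k: (-4)·5 - 7·3 = -20 - 21 = -41
AB × AC = (-1, 17, -41)

(-1, 17, -41)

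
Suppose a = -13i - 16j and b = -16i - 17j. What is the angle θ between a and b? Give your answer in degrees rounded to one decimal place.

4.2

a · b = (-13)·(-16) + (-16)·(-17) = 208 + 272 = 480
|a|² = 169 + 256 = 425,  |a| = √425 ≈ 20.615528
|b|² = 256 + 289 = 545,  |b| = √545 ≈ 23.345235
cos θ = 480 / (20.615528 · 23.345235) ≈ 0.99735
θ = arccos(0.99735) ≈ 4.2°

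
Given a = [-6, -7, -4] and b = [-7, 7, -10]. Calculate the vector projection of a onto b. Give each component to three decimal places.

a · b = (-6)·(-7) + (-7)·7 + (-4)·(-10) = 42 - 49 + 40 = 33
|b|² = 49 + 49 + 100 = 198
proj_b a = (33/198) · (-7, 7, -10) ≈ (-1.167, 1.167, -1.667)

(-1.167, 1.167, -1.667)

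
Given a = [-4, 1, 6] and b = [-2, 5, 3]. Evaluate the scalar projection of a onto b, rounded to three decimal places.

5.029

a · b = (-4)·(-2) + 1·5 + 6·3 = 8 + 5 + 18 = 31
|b| = √(4 + 25 + 9) = √38 ≈ 6.1644
comp_b a = 31 / √38 ≈ 5.029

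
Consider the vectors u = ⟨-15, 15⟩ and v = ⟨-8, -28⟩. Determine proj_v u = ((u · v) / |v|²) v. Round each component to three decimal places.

u · v = (-15)·(-8) + 15·(-28) = 120 - 420 = -300
|v|² = 64 + 784 = 848
proj_v u = (-300/848) · (-8, -28) ≈ (2.830, 9.906)

(2.830, 9.906)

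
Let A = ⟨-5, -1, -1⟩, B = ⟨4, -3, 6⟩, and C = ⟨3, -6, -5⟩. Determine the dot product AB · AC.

AB = B − A = (9, -2, 7)
AC = C − A = (8, -5, -4)
AB · AC = 9·8 + (-2)·(-5) + 7·(-4) = 72 + 10 - 28 = 54

54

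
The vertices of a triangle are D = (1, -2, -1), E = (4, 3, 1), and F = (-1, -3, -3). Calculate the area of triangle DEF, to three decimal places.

5.408

DE = (3, 5, 2),  DF = (-2, -1, -2)
i: 5·(-2) - 2·(-1) = -10 - (-2) = -8
j: 2·(-2) - 3·(-2) = -4 - (-6) = 2
k: 3·(-1) - 5·(-2) = -3 - (-10) = 7
DE × DF = (-8, 2, 7)
|DE × DF| = √117 ≈ 10.8167
area = ½ · 10.8167 ≈ 5.408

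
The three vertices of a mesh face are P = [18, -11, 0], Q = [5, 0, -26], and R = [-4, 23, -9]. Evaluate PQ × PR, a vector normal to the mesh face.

PQ = (-13, 11, -26)
PR = (-22, 34, -9)
i: 11·(-9) - (-26)·34 = -99 - (-884) = 785
j: (-26)·(-22) - (-13)·(-9) = 572 - 117 = 455
k: (-13)·34 - 11·(-22) = -442 - (-242) = -200
PQ × PR = (785, 455, -200)

(785, 455, -200)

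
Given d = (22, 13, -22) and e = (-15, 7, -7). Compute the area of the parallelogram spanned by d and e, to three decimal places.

i: 13·(-7) - (-22)·7 = -91 - (-154) = 63
j: (-22)·(-15) - 22·(-7) = 330 - (-154) = 484
k: 22·7 - 13·(-15) = 154 - (-195) = 349
d × e = (63, 484, 349)
|d × e| = √(63² + 484² + 349²) = √360026 ≈ 600.0217

600.022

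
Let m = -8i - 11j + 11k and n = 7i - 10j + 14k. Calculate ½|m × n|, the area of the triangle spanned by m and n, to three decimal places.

124.806

i: (-11)·14 - 11·(-10) = -154 - (-110) = -44
j: 11·7 - (-8)·14 = 77 - (-112) = 189
k: (-8)·(-10) - (-11)·7 = 80 - (-77) = 157
m × n = (-44, 189, 157)
|m × n| = √((-44)² + 189² + 157²) = √62306 ≈ 249.6117
area = ½ · 249.6117 ≈ 124.806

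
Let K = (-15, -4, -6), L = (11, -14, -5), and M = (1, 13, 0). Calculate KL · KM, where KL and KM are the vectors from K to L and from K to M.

KL = L − K = (26, -10, 1)
KM = M − K = (16, 17, 6)
KL · KM = 26·16 + (-10)·17 + 1·6 = 416 - 170 + 6 = 252

252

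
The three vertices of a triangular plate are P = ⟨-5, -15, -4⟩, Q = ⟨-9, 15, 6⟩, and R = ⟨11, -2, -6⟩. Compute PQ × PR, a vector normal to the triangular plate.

(-190, 152, -532)

PQ = (-4, 30, 10)
PR = (16, 13, -2)
i: 30·(-2) - 10·13 = -60 - 130 = -190
j: 10·16 - (-4)·(-2) = 160 - 8 = 152
k: (-4)·13 - 30·16 = -52 - 480 = -532
PQ × PR = (-190, 152, -532)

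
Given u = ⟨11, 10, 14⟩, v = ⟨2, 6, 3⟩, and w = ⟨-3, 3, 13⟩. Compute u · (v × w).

v × w:
i: 6·13 - 3·3 = 78 - 9 = 69
j: 3·(-3) - 2·13 = -9 - 26 = -35
k: 2·3 - 6·(-3) = 6 - (-18) = 24
v × w = (69, -35, 24)
u · (v × w) = 11·69 + 10·(-35) + 14·24 = 759 - 350 + 336 = 745

745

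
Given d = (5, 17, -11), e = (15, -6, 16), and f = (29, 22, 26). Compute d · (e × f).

-6826

e × f:
i: (-6)·26 - 16·22 = -156 - 352 = -508
j: 16·29 - 15·26 = 464 - 390 = 74
k: 15·22 - (-6)·29 = 330 - (-174) = 504
e × f = (-508, 74, 504)
d · (e × f) = 5·(-508) + 17·74 + (-11)·504 = -2540 + 1258 - 5544 = -6826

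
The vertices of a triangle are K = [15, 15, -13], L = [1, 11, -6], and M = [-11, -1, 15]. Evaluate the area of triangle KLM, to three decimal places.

KL = (-14, -4, 7),  KM = (-26, -16, 28)
i: (-4)·28 - 7·(-16) = -112 - (-112) = 0
j: 7·(-26) - (-14)·28 = -182 - (-392) = 210
k: (-14)·(-16) - (-4)·(-26) = 224 - 104 = 120
KL × KM = (0, 210, 120)
|KL × KM| = √58500 ≈ 241.8677
area = ½ · 241.8677 ≈ 120.934

120.934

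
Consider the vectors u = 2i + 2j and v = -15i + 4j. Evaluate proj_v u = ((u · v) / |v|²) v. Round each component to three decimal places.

(1.369, -0.365)

u · v = 2·(-15) + 2·4 = -30 + 8 = -22
|v|² = 225 + 16 = 241
proj_v u = (-22/241) · (-15, 4) ≈ (1.369, -0.365)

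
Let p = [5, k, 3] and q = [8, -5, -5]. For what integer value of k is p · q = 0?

5

p · q = 5·8 + k·(-5) + 3·(-5) = 25 - 5k
Set equal to 0: -5k = -25, so k = 5.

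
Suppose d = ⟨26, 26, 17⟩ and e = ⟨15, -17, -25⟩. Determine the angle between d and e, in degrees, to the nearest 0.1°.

d · e = 26·15 + 26·(-17) + 17·(-25) = 390 - 442 - 425 = -477
|d|² = 676 + 676 + 289 = 1641,  |d| = √1641 ≈ 40.509258
|e|² = 225 + 289 + 625 = 1139,  |e| = √1139 ≈ 33.749074
cos θ = -477 / (40.509258 · 33.749074) ≈ -0.34890
θ = arccos(-0.34890) ≈ 110.4°

110.4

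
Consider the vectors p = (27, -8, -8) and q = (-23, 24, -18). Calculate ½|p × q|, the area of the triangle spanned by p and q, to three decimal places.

i: (-8)·(-18) - (-8)·24 = 144 - (-192) = 336
j: (-8)·(-23) - 27·(-18) = 184 - (-486) = 670
k: 27·24 - (-8)·(-23) = 648 - 184 = 464
p × q = (336, 670, 464)
|p × q| = √(336² + 670² + 464²) = √777092 ≈ 881.5282
area = ½ · 881.5282 ≈ 440.764

440.764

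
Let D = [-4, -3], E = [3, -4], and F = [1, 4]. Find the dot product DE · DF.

28

DE = E − D = (7, -1)
DF = F − D = (5, 7)
DE · DF = 7·5 + (-1)·7 = 35 - 7 = 28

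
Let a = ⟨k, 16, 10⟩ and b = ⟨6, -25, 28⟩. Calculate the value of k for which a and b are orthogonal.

20

a · b = k·6 + 16·(-25) + 10·28 = -120 + 6k
Set equal to 0: 6k = 120, so k = 20.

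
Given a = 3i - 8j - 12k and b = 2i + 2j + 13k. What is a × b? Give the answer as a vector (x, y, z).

i: (-8)·13 - (-12)·2 = -104 - (-24) = -80
j: (-12)·2 - 3·13 = -24 - 39 = -63
k: 3·2 - (-8)·2 = 6 - (-16) = 22
a × b = (-80, -63, 22)

(-80, -63, 22)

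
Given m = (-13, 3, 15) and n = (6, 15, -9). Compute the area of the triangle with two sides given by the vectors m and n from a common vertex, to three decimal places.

165.531

i: 3·(-9) - 15·15 = -27 - 225 = -252
j: 15·6 - (-13)·(-9) = 90 - 117 = -27
k: (-13)·15 - 3·6 = -195 - 18 = -213
m × n = (-252, -27, -213)
|m × n| = √((-252)² + (-27)² + (-213)²) = √109602 ≈ 331.0619
area = ½ · 331.0619 ≈ 165.531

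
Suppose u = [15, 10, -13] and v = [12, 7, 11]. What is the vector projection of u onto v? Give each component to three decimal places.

(4.089, 2.385, 3.748)

u · v = 15·12 + 10·7 + (-13)·11 = 180 + 70 - 143 = 107
|v|² = 144 + 49 + 121 = 314
proj_v u = (107/314) · (12, 7, 11) ≈ (4.089, 2.385, 3.748)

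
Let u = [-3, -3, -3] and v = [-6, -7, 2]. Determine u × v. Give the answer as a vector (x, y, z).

i: (-3)·2 - (-3)·(-7) = -6 - 21 = -27
j: (-3)·(-6) - (-3)·2 = 18 - (-6) = 24
k: (-3)·(-7) - (-3)·(-6) = 21 - 18 = 3
u × v = (-27, 24, 3)

(-27, 24, 3)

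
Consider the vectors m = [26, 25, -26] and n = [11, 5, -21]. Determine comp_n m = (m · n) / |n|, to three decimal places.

39.500

m · n = 26·11 + 25·5 + (-26)·(-21) = 286 + 125 + 546 = 957
|n| = √(121 + 25 + 441) = √587 ≈ 24.2281
comp_n m = 957 / √587 ≈ 39.500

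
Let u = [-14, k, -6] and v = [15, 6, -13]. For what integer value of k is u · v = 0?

u · v = (-14)·15 + k·6 + (-6)·(-13) = -132 + 6k
Set equal to 0: 6k = 132, so k = 22.

22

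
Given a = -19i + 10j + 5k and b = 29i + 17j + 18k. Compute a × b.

(95, 487, -613)

i: 10·18 - 5·17 = 180 - 85 = 95
j: 5·29 - (-19)·18 = 145 - (-342) = 487
k: (-19)·17 - 10·29 = -323 - 290 = -613
a × b = (95, 487, -613)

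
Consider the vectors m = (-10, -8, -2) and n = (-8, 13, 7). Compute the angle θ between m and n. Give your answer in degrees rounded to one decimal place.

100.1

m · n = (-10)·(-8) + (-8)·13 + (-2)·7 = 80 - 104 - 14 = -38
|m|² = 100 + 64 + 4 = 168,  |m| = √168 ≈ 12.961481
|n|² = 64 + 169 + 49 = 282,  |n| = √282 ≈ 16.792856
cos θ = -38 / (12.961481 · 16.792856) ≈ -0.17458
θ = arccos(-0.17458) ≈ 100.1°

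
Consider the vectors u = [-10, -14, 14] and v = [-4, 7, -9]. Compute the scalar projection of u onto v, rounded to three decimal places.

u · v = (-10)·(-4) + (-14)·7 + 14·(-9) = 40 - 98 - 126 = -184
|v| = √(16 + 49 + 81) = √146 ≈ 12.0830
comp_v u = -184 / √146 ≈ -15.228

-15.228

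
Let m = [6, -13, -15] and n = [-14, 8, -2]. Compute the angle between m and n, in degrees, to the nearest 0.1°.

118.0

m · n = 6·(-14) + (-13)·8 + (-15)·(-2) = -84 - 104 + 30 = -158
|m|² = 36 + 169 + 225 = 430,  |m| = √430 ≈ 20.736441
|n|² = 196 + 64 + 4 = 264,  |n| = √264 ≈ 16.248077
cos θ = -158 / (20.736441 · 16.248077) ≈ -0.46894
θ = arccos(-0.46894) ≈ 118.0°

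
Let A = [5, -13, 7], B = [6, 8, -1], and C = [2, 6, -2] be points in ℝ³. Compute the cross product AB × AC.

AB = (1, 21, -8)
AC = (-3, 19, -9)
i: 21·(-9) - (-8)·19 = -189 - (-152) = -37
j: (-8)·(-3) - 1·(-9) = 24 - (-9) = 33
k: 1·19 - 21·(-3) = 19 - (-63) = 82
AB × AC = (-37, 33, 82)

(-37, 33, 82)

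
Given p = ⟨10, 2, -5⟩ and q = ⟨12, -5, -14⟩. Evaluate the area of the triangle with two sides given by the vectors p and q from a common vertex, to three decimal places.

i: 2·(-14) - (-5)·(-5) = -28 - 25 = -53
j: (-5)·12 - 10·(-14) = -60 - (-140) = 80
k: 10·(-5) - 2·12 = -50 - 24 = -74
p × q = (-53, 80, -74)
|p × q| = √((-53)² + 80² + (-74)²) = √14685 ≈ 121.1817
area = ½ · 121.1817 ≈ 60.591

60.591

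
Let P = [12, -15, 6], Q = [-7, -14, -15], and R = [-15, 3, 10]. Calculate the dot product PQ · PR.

447

PQ = Q − P = (-19, 1, -21)
PR = R − P = (-27, 18, 4)
PQ · PR = (-19)·(-27) + 1·18 + (-21)·4 = 513 + 18 - 84 = 447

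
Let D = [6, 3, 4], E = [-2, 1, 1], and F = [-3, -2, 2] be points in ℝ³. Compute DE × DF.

(-11, 11, 22)

DE = (-8, -2, -3)
DF = (-9, -5, -2)
i: (-2)·(-2) - (-3)·(-5) = 4 - 15 = -11
j: (-3)·(-9) - (-8)·(-2) = 27 - 16 = 11
k: (-8)·(-5) - (-2)·(-9) = 40 - 18 = 22
DE × DF = (-11, 11, 22)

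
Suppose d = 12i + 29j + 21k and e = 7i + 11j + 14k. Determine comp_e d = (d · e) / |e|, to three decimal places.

36.433

d · e = 12·7 + 29·11 + 21·14 = 84 + 319 + 294 = 697
|e| = √(49 + 121 + 196) = √366 ≈ 19.1311
comp_e d = 697 / √366 ≈ 36.433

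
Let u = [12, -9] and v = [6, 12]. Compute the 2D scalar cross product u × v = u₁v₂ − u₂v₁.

12·12 - (-9)·6 = 144 - (-54) = 198

198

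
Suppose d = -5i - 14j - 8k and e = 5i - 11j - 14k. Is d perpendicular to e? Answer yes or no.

d · e = (-5)·5 + (-14)·(-11) + (-8)·(-14) = -25 + 154 + 112 = 241
Nonzero, so the vectors are not orthogonal.

no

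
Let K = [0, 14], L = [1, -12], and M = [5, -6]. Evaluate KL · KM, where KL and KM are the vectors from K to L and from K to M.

KL = L − K = (1, -26)
KM = M − K = (5, -20)
KL · KM = 1·5 + (-26)·(-20) = 5 + 520 = 525

525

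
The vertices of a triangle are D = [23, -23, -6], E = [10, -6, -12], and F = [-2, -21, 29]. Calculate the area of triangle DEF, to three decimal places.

472.672

DE = (-13, 17, -6),  DF = (-25, 2, 35)
i: 17·35 - (-6)·2 = 595 - (-12) = 607
j: (-6)·(-25) - (-13)·35 = 150 - (-455) = 605
k: (-13)·2 - 17·(-25) = -26 - (-425) = 399
DE × DF = (607, 605, 399)
|DE × DF| = √893675 ≈ 945.3439
area = ½ · 945.3439 ≈ 472.672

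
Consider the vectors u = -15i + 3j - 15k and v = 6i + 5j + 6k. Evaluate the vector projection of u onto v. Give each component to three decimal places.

(-10.206, -8.505, -10.206)

u · v = (-15)·6 + 3·5 + (-15)·6 = -90 + 15 - 90 = -165
|v|² = 36 + 25 + 36 = 97
proj_v u = (-165/97) · (6, 5, 6) ≈ (-10.206, -8.505, -10.206)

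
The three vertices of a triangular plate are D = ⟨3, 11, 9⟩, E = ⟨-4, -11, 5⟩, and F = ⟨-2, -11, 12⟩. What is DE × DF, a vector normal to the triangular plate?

DE = (-7, -22, -4)
DF = (-5, -22, 3)
i: (-22)·3 - (-4)·(-22) = -66 - 88 = -154
j: (-4)·(-5) - (-7)·3 = 20 - (-21) = 41
k: (-7)·(-22) - (-22)·(-5) = 154 - 110 = 44
DE × DF = (-154, 41, 44)

(-154, 41, 44)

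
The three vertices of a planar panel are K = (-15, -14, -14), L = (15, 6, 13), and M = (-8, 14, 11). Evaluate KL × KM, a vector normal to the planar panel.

KL = (30, 20, 27)
KM = (7, 28, 25)
i: 20·25 - 27·28 = 500 - 756 = -256
j: 27·7 - 30·25 = 189 - 750 = -561
k: 30·28 - 20·7 = 840 - 140 = 700
KL × KM = (-256, -561, 700)

(-256, -561, 700)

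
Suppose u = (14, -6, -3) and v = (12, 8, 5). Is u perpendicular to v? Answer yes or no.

u · v = 14·12 + (-6)·8 + (-3)·5 = 168 - 48 - 15 = 105
Nonzero, so the vectors are not orthogonal.

no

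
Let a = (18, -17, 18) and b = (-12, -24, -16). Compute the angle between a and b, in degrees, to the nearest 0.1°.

95.8

a · b = 18·(-12) + (-17)·(-24) + 18·(-16) = -216 + 408 - 288 = -96
|a|² = 324 + 289 + 324 = 937,  |a| = √937 ≈ 30.610456
|b|² = 144 + 576 + 256 = 976,  |b| = √976 ≈ 31.240999
cos θ = -96 / (30.610456 · 31.240999) ≈ -0.10039
θ = arccos(-0.10039) ≈ 95.8°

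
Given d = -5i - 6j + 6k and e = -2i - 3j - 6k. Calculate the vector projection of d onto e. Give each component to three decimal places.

(0.327, 0.490, 0.980)

d · e = (-5)·(-2) + (-6)·(-3) + 6·(-6) = 10 + 18 - 36 = -8
|e|² = 4 + 9 + 36 = 49
proj_e d = (-8/49) · (-2, -3, -6) ≈ (0.327, 0.490, 0.980)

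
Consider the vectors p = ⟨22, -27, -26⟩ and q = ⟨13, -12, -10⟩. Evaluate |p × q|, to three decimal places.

i: (-27)·(-10) - (-26)·(-12) = 270 - 312 = -42
j: (-26)·13 - 22·(-10) = -338 - (-220) = -118
k: 22·(-12) - (-27)·13 = -264 - (-351) = 87
p × q = (-42, -118, 87)
|p × q| = √((-42)² + (-118)² + 87²) = √23257 ≈ 152.5025

152.502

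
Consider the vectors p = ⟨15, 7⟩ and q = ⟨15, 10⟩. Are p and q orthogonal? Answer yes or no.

p · q = 15·15 + 7·10 = 225 + 70 = 295
Nonzero, so the vectors are not orthogonal.

no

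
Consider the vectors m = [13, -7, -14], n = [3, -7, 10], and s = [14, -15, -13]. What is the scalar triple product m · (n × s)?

n × s:
i: (-7)·(-13) - 10·(-15) = 91 - (-150) = 241
j: 10·14 - 3·(-13) = 140 - (-39) = 179
k: 3·(-15) - (-7)·14 = -45 - (-98) = 53
n × s = (241, 179, 53)
m · (n × s) = 13·241 + (-7)·179 + (-14)·53 = 3133 - 1253 - 742 = 1138

1138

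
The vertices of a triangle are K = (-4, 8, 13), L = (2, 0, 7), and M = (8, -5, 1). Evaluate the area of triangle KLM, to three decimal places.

KL = (6, -8, -6),  KM = (12, -13, -12)
i: (-8)·(-12) - (-6)·(-13) = 96 - 78 = 18
j: (-6)·12 - 6·(-12) = -72 - (-72) = 0
k: 6·(-13) - (-8)·12 = -78 - (-96) = 18
KL × KM = (18, 0, 18)
|KL × KM| = √648 ≈ 25.4558
area = ½ · 25.4558 ≈ 12.728

12.728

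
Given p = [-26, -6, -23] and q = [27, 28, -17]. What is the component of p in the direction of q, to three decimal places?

-11.284

p · q = (-26)·27 + (-6)·28 + (-23)·(-17) = -702 - 168 + 391 = -479
|q| = √(729 + 784 + 289) = √1802 ≈ 42.4500
comp_q p = -479 / √1802 ≈ -11.284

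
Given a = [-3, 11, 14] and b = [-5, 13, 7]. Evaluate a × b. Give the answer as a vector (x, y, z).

i: 11·7 - 14·13 = 77 - 182 = -105
j: 14·(-5) - (-3)·7 = -70 - (-21) = -49
k: (-3)·13 - 11·(-5) = -39 - (-55) = 16
a × b = (-105, -49, 16)

(-105, -49, 16)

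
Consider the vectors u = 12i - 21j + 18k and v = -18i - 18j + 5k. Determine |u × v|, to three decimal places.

740.441

i: (-21)·5 - 18·(-18) = -105 - (-324) = 219
j: 18·(-18) - 12·5 = -324 - 60 = -384
k: 12·(-18) - (-21)·(-18) = -216 - 378 = -594
u × v = (219, -384, -594)
|u × v| = √(219² + (-384)² + (-594)²) = √548253 ≈ 740.4411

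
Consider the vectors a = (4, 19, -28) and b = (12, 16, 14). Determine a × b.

(714, -392, -164)

i: 19·14 - (-28)·16 = 266 - (-448) = 714
j: (-28)·12 - 4·14 = -336 - 56 = -392
k: 4·16 - 19·12 = 64 - 228 = -164
a × b = (714, -392, -164)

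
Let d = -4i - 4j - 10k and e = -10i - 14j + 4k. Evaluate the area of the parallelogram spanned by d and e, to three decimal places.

i: (-4)·4 - (-10)·(-14) = -16 - 140 = -156
j: (-10)·(-10) - (-4)·4 = 100 - (-16) = 116
k: (-4)·(-14) - (-4)·(-10) = 56 - 40 = 16
d × e = (-156, 116, 16)
|d × e| = √((-156)² + 116² + 16²) = √38048 ≈ 195.0590

195.059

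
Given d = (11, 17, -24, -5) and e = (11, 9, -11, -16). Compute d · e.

d · e = 11·11 + 17·9 + (-24)·(-11) + (-5)·(-16) = 121 + 153 + 264 + 80 = 618

618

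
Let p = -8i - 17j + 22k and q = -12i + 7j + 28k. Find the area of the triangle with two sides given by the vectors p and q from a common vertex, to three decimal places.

i: (-17)·28 - 22·7 = -476 - 154 = -630
j: 22·(-12) - (-8)·28 = -264 - (-224) = -40
k: (-8)·7 - (-17)·(-12) = -56 - 204 = -260
p × q = (-630, -40, -260)
|p × q| = √((-630)² + (-40)² + (-260)²) = √466100 ≈ 682.7152
area = ½ · 682.7152 ≈ 341.358

341.358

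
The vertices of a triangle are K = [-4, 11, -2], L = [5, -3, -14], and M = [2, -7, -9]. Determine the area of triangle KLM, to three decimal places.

KL = (9, -14, -12),  KM = (6, -18, -7)
i: (-14)·(-7) - (-12)·(-18) = 98 - 216 = -118
j: (-12)·6 - 9·(-7) = -72 - (-63) = -9
k: 9·(-18) - (-14)·6 = -162 - (-84) = -78
KL × KM = (-118, -9, -78)
|KL × KM| = √20089 ≈ 141.7357
area = ½ · 141.7357 ≈ 70.868

70.868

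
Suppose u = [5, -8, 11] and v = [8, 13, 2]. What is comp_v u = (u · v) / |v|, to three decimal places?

u · v = 5·8 + (-8)·13 + 11·2 = 40 - 104 + 22 = -42
|v| = √(64 + 169 + 4) = √237 ≈ 15.3948
comp_v u = -42 / √237 ≈ -2.728

-2.728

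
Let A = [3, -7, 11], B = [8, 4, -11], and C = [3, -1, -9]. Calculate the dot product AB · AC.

506

AB = B − A = (5, 11, -22)
AC = C − A = (0, 6, -20)
AB · AC = 5·0 + 11·6 + (-22)·(-20) = 0 + 66 + 440 = 506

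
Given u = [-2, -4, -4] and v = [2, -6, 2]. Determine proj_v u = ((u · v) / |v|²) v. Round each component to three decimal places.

(0.545, -1.636, 0.545)

u · v = (-2)·2 + (-4)·(-6) + (-4)·2 = -4 + 24 - 8 = 12
|v|² = 4 + 36 + 4 = 44
proj_v u = (12/44) · (2, -6, 2) ≈ (0.545, -1.636, 0.545)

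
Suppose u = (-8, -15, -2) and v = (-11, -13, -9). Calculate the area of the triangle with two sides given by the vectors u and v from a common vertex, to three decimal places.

i: (-15)·(-9) - (-2)·(-13) = 135 - 26 = 109
j: (-2)·(-11) - (-8)·(-9) = 22 - 72 = -50
k: (-8)·(-13) - (-15)·(-11) = 104 - 165 = -61
u × v = (109, -50, -61)
|u × v| = √(109² + (-50)² + (-61)²) = √18102 ≈ 134.5437
area = ½ · 134.5437 ≈ 67.272

67.272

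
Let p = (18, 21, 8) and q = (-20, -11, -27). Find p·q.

p · q = 18·(-20) + 21·(-11) + 8·(-27) = -360 - 231 - 216 = -807

-807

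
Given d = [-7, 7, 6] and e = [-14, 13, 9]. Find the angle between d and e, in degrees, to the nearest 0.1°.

d · e = (-7)·(-14) + 7·13 + 6·9 = 98 + 91 + 54 = 243
|d|² = 49 + 49 + 36 = 134,  |d| = √134 ≈ 11.575837
|e|² = 196 + 169 + 81 = 446,  |e| = √446 ≈ 21.118712
cos θ = 243 / (11.575837 · 21.118712) ≈ 0.99400
θ = arccos(0.99400) ≈ 6.3°

6.3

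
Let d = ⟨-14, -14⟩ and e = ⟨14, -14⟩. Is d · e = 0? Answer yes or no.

d · e = (-14)·14 + (-14)·(-14) = -196 + 196 = 0
Zero, so the vectors are orthogonal.

yes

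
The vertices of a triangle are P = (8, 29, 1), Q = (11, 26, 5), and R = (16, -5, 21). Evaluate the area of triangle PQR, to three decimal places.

56.223

PQ = (3, -3, 4),  PR = (8, -34, 20)
i: (-3)·20 - 4·(-34) = -60 - (-136) = 76
j: 4·8 - 3·20 = 32 - 60 = -28
k: 3·(-34) - (-3)·8 = -102 - (-24) = -78
PQ × PR = (76, -28, -78)
|PQ × PR| = √12644 ≈ 112.4455
area = ½ · 112.4455 ≈ 56.223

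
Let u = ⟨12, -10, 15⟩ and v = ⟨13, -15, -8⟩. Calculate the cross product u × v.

(305, 291, -50)

i: (-10)·(-8) - 15·(-15) = 80 - (-225) = 305
j: 15·13 - 12·(-8) = 195 - (-96) = 291
k: 12·(-15) - (-10)·13 = -180 - (-130) = -50
u × v = (305, 291, -50)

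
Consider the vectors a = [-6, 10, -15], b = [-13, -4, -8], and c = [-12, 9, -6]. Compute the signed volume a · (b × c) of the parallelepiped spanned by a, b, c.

b × c:
i: (-4)·(-6) - (-8)·9 = 24 - (-72) = 96
j: (-8)·(-12) - (-13)·(-6) = 96 - 78 = 18
k: (-13)·9 - (-4)·(-12) = -117 - 48 = -165
b × c = (96, 18, -165)
a · (b × c) = (-6)·96 + 10·18 + (-15)·(-165) = -576 + 180 + 2475 = 2079

2079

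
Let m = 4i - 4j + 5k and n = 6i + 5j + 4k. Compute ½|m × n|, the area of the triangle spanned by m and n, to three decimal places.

i: (-4)·4 - 5·5 = -16 - 25 = -41
j: 5·6 - 4·4 = 30 - 16 = 14
k: 4·5 - (-4)·6 = 20 - (-24) = 44
m × n = (-41, 14, 44)
|m × n| = √((-41)² + 14² + 44²) = √3813 ≈ 61.7495
area = ½ · 61.7495 ≈ 30.875

30.875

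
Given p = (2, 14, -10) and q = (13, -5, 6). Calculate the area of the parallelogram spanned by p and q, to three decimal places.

i: 14·6 - (-10)·(-5) = 84 - 50 = 34
j: (-10)·13 - 2·6 = -130 - 12 = -142
k: 2·(-5) - 14·13 = -10 - 182 = -192
p × q = (34, -142, -192)
|p × q| = √(34² + (-142)² + (-192)²) = √58184 ≈ 241.2136

241.214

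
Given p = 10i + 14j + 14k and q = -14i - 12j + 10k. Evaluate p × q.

(308, -296, 76)

i: 14·10 - 14·(-12) = 140 - (-168) = 308
j: 14·(-14) - 10·10 = -196 - 100 = -296
k: 10·(-12) - 14·(-14) = -120 - (-196) = 76
p × q = (308, -296, 76)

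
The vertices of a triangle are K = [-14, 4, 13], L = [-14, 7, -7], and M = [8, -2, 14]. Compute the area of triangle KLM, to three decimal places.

230.024

KL = (0, 3, -20),  KM = (22, -6, 1)
i: 3·1 - (-20)·(-6) = 3 - 120 = -117
j: (-20)·22 - 0·1 = -440 - 0 = -440
k: 0·(-6) - 3·22 = 0 - 66 = -66
KL × KM = (-117, -440, -66)
|KL × KM| = √211645 ≈ 460.0489
area = ½ · 460.0489 ≈ 230.024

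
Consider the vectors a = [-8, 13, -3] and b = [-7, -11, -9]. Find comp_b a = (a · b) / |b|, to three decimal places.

a · b = (-8)·(-7) + 13·(-11) + (-3)·(-9) = 56 - 143 + 27 = -60
|b| = √(49 + 121 + 81) = √251 ≈ 15.8430
comp_b a = -60 / √251 ≈ -3.787

-3.787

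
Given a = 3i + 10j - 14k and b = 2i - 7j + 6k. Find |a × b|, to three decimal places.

i: 10·6 - (-14)·(-7) = 60 - 98 = -38
j: (-14)·2 - 3·6 = -28 - 18 = -46
k: 3·(-7) - 10·2 = -21 - 20 = -41
a × b = (-38, -46, -41)
|a × b| = √((-38)² + (-46)² + (-41)²) = √5241 ≈ 72.3948

72.395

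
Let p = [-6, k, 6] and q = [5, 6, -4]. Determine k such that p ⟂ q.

p · q = (-6)·5 + k·6 + 6·(-4) = -54 + 6k
Set equal to 0: 6k = 54, so k = 9.

9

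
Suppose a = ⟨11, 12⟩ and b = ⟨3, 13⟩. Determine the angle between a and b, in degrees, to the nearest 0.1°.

29.5

a · b = 11·3 + 12·13 = 33 + 156 = 189
|a|² = 121 + 144 = 265,  |a| = √265 ≈ 16.278821
|b|² = 9 + 169 = 178,  |b| = √178 ≈ 13.341664
cos θ = 189 / (16.278821 · 13.341664) ≈ 0.87022
θ = arccos(0.87022) ≈ 29.5°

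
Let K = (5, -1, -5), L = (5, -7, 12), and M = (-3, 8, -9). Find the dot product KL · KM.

-122

KL = L − K = (0, -6, 17)
KM = M − K = (-8, 9, -4)
KL · KM = 0·(-8) + (-6)·9 + 17·(-4) = 0 - 54 - 68 = -122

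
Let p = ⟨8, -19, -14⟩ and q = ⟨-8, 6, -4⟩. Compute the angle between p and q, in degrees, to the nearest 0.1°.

117.0

p · q = 8·(-8) + (-19)·6 + (-14)·(-4) = -64 - 114 + 56 = -122
|p|² = 64 + 361 + 196 = 621,  |p| = √621 ≈ 24.919872
|q|² = 64 + 36 + 16 = 116,  |q| = √116 ≈ 10.770330
cos θ = -122 / (24.919872 · 10.770330) ≈ -0.45455
θ = arccos(-0.45455) ≈ 117.0°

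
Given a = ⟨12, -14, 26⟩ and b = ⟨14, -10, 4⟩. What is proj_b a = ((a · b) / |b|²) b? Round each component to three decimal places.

(18.487, -13.205, 5.282)

a · b = 12·14 + (-14)·(-10) + 26·4 = 168 + 140 + 104 = 412
|b|² = 196 + 100 + 16 = 312
proj_b a = (412/312) · (14, -10, 4) ≈ (18.487, -13.205, 5.282)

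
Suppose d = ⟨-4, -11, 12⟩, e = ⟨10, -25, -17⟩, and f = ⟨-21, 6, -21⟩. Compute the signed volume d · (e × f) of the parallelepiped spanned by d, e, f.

e × f:
i: (-25)·(-21) - (-17)·6 = 525 - (-102) = 627
j: (-17)·(-21) - 10·(-21) = 357 - (-210) = 567
k: 10·6 - (-25)·(-21) = 60 - 525 = -465
e × f = (627, 567, -465)
d · (e × f) = (-4)·627 + (-11)·567 + 12·(-465) = -2508 - 6237 - 5580 = -14325

-14325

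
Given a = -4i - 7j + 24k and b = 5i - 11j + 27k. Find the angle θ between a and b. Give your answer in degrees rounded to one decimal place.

19.7

a · b = (-4)·5 + (-7)·(-11) + 24·27 = -20 + 77 + 648 = 705
|a|² = 16 + 49 + 576 = 641,  |a| = √641 ≈ 25.317978
|b|² = 25 + 121 + 729 = 875,  |b| = √875 ≈ 29.580399
cos θ = 705 / (25.317978 · 29.580399) ≈ 0.94136
θ = arccos(0.94136) ≈ 19.7°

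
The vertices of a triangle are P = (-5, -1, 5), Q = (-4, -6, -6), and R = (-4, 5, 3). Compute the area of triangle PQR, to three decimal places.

38.659

PQ = (1, -5, -11),  PR = (1, 6, -2)
i: (-5)·(-2) - (-11)·6 = 10 - (-66) = 76
j: (-11)·1 - 1·(-2) = -11 - (-2) = -9
k: 1·6 - (-5)·1 = 6 - (-5) = 11
PQ × PR = (76, -9, 11)
|PQ × PR| = √5978 ≈ 77.3175
area = ½ · 77.3175 ≈ 38.659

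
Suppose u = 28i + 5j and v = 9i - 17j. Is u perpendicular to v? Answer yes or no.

no

u · v = 28·9 + 5·(-17) = 252 - 85 = 167
Nonzero, so the vectors are not orthogonal.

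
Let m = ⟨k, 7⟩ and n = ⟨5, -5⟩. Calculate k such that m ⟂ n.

7

m · n = k·5 + 7·(-5) = -35 + 5k
Set equal to 0: 5k = 35, so k = 7.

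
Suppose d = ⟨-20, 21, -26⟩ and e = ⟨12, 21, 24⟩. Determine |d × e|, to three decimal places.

i: 21·24 - (-26)·21 = 504 - (-546) = 1050
j: (-26)·12 - (-20)·24 = -312 - (-480) = 168
k: (-20)·21 - 21·12 = -420 - 252 = -672
d × e = (1050, 168, -672)
|d × e| = √(1050² + 168² + (-672)²) = √1582308 ≈ 1257.8982

1257.898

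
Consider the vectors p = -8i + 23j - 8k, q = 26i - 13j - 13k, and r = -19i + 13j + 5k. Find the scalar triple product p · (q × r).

q × r:
i: (-13)·5 - (-13)·13 = -65 - (-169) = 104
j: (-13)·(-19) - 26·5 = 247 - 130 = 117
k: 26·13 - (-13)·(-19) = 338 - 247 = 91
q × r = (104, 117, 91)
p · (q × r) = (-8)·104 + 23·117 + (-8)·91 = -832 + 2691 - 728 = 1131

1131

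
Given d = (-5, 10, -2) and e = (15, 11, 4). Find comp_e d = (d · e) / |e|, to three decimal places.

1.419

d · e = (-5)·15 + 10·11 + (-2)·4 = -75 + 110 - 8 = 27
|e| = √(225 + 121 + 16) = √362 ≈ 19.0263
comp_e d = 27 / √362 ≈ 1.419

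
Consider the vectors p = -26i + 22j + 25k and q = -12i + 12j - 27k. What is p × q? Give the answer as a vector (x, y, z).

i: 22·(-27) - 25·12 = -594 - 300 = -894
j: 25·(-12) - (-26)·(-27) = -300 - 702 = -1002
k: (-26)·12 - 22·(-12) = -312 - (-264) = -48
p × q = (-894, -1002, -48)

(-894, -1002, -48)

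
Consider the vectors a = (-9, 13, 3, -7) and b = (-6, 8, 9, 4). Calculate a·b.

a · b = (-9)·(-6) + 13·8 + 3·9 + (-7)·4 = 54 + 104 + 27 - 28 = 157

157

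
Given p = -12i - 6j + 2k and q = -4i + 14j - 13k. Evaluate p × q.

i: (-6)·(-13) - 2·14 = 78 - 28 = 50
j: 2·(-4) - (-12)·(-13) = -8 - 156 = -164
k: (-12)·14 - (-6)·(-4) = -168 - 24 = -192
p × q = (50, -164, -192)

(50, -164, -192)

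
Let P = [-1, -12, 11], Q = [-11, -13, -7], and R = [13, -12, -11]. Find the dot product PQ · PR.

PQ = Q − P = (-10, -1, -18)
PR = R − P = (14, 0, -22)
PQ · PR = (-10)·14 + (-1)·0 + (-18)·(-22) = -140 + 0 + 396 = 256

256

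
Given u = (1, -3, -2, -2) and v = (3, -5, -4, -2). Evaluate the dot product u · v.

30

u · v = 1·3 + (-3)·(-5) + (-2)·(-4) + (-2)·(-2) = 3 + 15 + 8 + 4 = 30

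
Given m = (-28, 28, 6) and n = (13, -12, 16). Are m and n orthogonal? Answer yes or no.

no

m · n = (-28)·13 + 28·(-12) + 6·16 = -364 - 336 + 96 = -604
Nonzero, so the vectors are not orthogonal.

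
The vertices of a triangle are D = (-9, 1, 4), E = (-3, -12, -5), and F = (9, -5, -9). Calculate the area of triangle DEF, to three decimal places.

121.948

DE = (6, -13, -9),  DF = (18, -6, -13)
i: (-13)·(-13) - (-9)·(-6) = 169 - 54 = 115
j: (-9)·18 - 6·(-13) = -162 - (-78) = -84
k: 6·(-6) - (-13)·18 = -36 - (-234) = 198
DE × DF = (115, -84, 198)
|DE × DF| = √59485 ≈ 243.8955
area = ½ · 243.8955 ≈ 121.948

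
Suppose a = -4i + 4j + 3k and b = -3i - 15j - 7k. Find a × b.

(17, -37, 72)

i: 4·(-7) - 3·(-15) = -28 - (-45) = 17
j: 3·(-3) - (-4)·(-7) = -9 - 28 = -37
k: (-4)·(-15) - 4·(-3) = 60 - (-12) = 72
a × b = (17, -37, 72)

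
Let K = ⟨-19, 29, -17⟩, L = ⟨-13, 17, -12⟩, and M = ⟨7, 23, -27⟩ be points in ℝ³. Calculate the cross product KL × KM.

(150, 190, 276)

KL = (6, -12, 5)
KM = (26, -6, -10)
i: (-12)·(-10) - 5·(-6) = 120 - (-30) = 150
j: 5·26 - 6·(-10) = 130 - (-60) = 190
k: 6·(-6) - (-12)·26 = -36 - (-312) = 276
KL × KM = (150, 190, 276)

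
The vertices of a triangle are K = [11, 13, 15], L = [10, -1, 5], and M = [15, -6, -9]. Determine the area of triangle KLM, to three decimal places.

88.087

KL = (-1, -14, -10),  KM = (4, -19, -24)
i: (-14)·(-24) - (-10)·(-19) = 336 - 190 = 146
j: (-10)·4 - (-1)·(-24) = -40 - 24 = -64
k: (-1)·(-19) - (-14)·4 = 19 - (-56) = 75
KL × KM = (146, -64, 75)
|KL × KM| = √31037 ≈ 176.1732
area = ½ · 176.1732 ≈ 88.087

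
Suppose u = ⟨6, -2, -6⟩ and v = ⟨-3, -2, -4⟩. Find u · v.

10

u · v = 6·(-3) + (-2)·(-2) + (-6)·(-4) = -18 + 4 + 24 = 10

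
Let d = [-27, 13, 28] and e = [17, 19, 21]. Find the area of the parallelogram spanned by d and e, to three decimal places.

1301.417

i: 13·21 - 28·19 = 273 - 532 = -259
j: 28·17 - (-27)·21 = 476 - (-567) = 1043
k: (-27)·19 - 13·17 = -513 - 221 = -734
d × e = (-259, 1043, -734)
|d × e| = √((-259)² + 1043² + (-734)²) = √1693686 ≈ 1301.4169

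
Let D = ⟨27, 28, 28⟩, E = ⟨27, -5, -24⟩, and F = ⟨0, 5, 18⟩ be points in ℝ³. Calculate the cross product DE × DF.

(-866, 1404, -891)

DE = (0, -33, -52)
DF = (-27, -23, -10)
i: (-33)·(-10) - (-52)·(-23) = 330 - 1196 = -866
j: (-52)·(-27) - 0·(-10) = 1404 - 0 = 1404
k: 0·(-23) - (-33)·(-27) = 0 - 891 = -891
DE × DF = (-866, 1404, -891)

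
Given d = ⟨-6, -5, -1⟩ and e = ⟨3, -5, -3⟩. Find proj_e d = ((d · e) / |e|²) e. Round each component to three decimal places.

d · e = (-6)·3 + (-5)·(-5) + (-1)·(-3) = -18 + 25 + 3 = 10
|e|² = 9 + 25 + 9 = 43
proj_e d = (10/43) · (3, -5, -3) ≈ (0.698, -1.163, -0.698)

(0.698, -1.163, -0.698)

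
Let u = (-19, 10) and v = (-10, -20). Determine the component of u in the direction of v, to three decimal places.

u · v = (-19)·(-10) + 10·(-20) = 190 - 200 = -10
|v| = √(100 + 400) = √500 ≈ 22.3607
comp_v u = -10 / √500 ≈ -0.447

-0.447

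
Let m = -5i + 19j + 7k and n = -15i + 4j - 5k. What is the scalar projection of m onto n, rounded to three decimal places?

7.112

m · n = (-5)·(-15) + 19·4 + 7·(-5) = 75 + 76 - 35 = 116
|n| = √(225 + 16 + 25) = √266 ≈ 16.3095
comp_n m = 116 / √266 ≈ 7.112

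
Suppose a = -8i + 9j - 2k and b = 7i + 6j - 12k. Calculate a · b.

a · b = (-8)·7 + 9·6 + (-2)·(-12) = -56 + 54 + 24 = 22

22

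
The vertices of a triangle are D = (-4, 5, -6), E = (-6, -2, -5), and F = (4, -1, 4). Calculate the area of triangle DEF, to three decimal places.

DE = (-2, -7, 1),  DF = (8, -6, 10)
i: (-7)·10 - 1·(-6) = -70 - (-6) = -64
j: 1·8 - (-2)·10 = 8 - (-20) = 28
k: (-2)·(-6) - (-7)·8 = 12 - (-56) = 68
DE × DF = (-64, 28, 68)
|DE × DF| = √9504 ≈ 97.4885
area = ½ · 97.4885 ≈ 48.744

48.744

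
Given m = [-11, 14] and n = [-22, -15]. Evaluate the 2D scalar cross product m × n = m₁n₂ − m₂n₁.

(-11)·(-15) - 14·(-22) = 165 - (-308) = 473

473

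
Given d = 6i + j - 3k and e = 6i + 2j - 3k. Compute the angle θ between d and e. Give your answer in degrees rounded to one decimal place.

d · e = 6·6 + 1·2 + (-3)·(-3) = 36 + 2 + 9 = 47
|d|² = 36 + 1 + 9 = 46,  |d| = √46 ≈ 6.782330
|e|² = 36 + 4 + 9 = 49,  |e| = √49 ≈ 7.000000
cos θ = 47 / (6.782330 · 7.000000) ≈ 0.98997
θ = arccos(0.98997) ≈ 8.1°

8.1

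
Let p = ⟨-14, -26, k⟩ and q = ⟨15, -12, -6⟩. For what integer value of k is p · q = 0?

p · q = (-14)·15 + (-26)·(-12) + k·(-6) = 102 - 6k
Set equal to 0: -6k = -102, so k = 17.

17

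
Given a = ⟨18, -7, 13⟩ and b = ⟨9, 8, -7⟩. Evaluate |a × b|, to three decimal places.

i: (-7)·(-7) - 13·8 = 49 - 104 = -55
j: 13·9 - 18·(-7) = 117 - (-126) = 243
k: 18·8 - (-7)·9 = 144 - (-63) = 207
a × b = (-55, 243, 207)
|a × b| = √((-55)² + 243² + 207²) = √104923 ≈ 323.9182

323.918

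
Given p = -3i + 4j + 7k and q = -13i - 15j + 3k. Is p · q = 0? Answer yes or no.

yes

p · q = (-3)·(-13) + 4·(-15) + 7·3 = 39 - 60 + 21 = 0
Zero, so the vectors are orthogonal.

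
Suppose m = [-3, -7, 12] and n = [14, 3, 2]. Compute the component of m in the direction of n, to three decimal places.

-2.698

m · n = (-3)·14 + (-7)·3 + 12·2 = -42 - 21 + 24 = -39
|n| = √(196 + 9 + 4) = √209 ≈ 14.4568
comp_n m = -39 / √209 ≈ -2.698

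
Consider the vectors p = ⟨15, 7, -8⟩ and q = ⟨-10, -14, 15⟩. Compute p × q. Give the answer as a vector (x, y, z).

(-7, -145, -140)

i: 7·15 - (-8)·(-14) = 105 - 112 = -7
j: (-8)·(-10) - 15·15 = 80 - 225 = -145
k: 15·(-14) - 7·(-10) = -210 - (-70) = -140
p × q = (-7, -145, -140)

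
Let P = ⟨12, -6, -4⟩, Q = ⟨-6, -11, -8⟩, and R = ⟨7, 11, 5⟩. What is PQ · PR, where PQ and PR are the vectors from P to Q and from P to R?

-31

PQ = Q − P = (-18, -5, -4)
PR = R − P = (-5, 17, 9)
PQ · PR = (-18)·(-5) + (-5)·17 + (-4)·9 = 90 - 85 - 36 = -31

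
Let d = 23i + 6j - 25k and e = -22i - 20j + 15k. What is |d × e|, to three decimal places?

563.657

i: 6·15 - (-25)·(-20) = 90 - 500 = -410
j: (-25)·(-22) - 23·15 = 550 - 345 = 205
k: 23·(-20) - 6·(-22) = -460 - (-132) = -328
d × e = (-410, 205, -328)
|d × e| = √((-410)² + 205² + (-328)²) = √317709 ≈ 563.6568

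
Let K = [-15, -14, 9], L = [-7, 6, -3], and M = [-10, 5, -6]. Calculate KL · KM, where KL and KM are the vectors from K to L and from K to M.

600

KL = L − K = (8, 20, -12)
KM = M − K = (5, 19, -15)
KL · KM = 8·5 + 20·19 + (-12)·(-15) = 40 + 380 + 180 = 600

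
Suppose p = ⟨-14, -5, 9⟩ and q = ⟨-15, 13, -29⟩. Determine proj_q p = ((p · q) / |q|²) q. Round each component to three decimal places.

(1.409, -1.221, 2.724)

p · q = (-14)·(-15) + (-5)·13 + 9·(-29) = 210 - 65 - 261 = -116
|q|² = 225 + 169 + 841 = 1235
proj_q p = (-116/1235) · (-15, 13, -29) ≈ (1.409, -1.221, 2.724)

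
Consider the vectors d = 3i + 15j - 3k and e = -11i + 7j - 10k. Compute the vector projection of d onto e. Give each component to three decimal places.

d · e = 3·(-11) + 15·7 + (-3)·(-10) = -33 + 105 + 30 = 102
|e|² = 121 + 49 + 100 = 270
proj_e d = (102/270) · (-11, 7, -10) ≈ (-4.156, 2.644, -3.778)

(-4.156, 2.644, -3.778)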